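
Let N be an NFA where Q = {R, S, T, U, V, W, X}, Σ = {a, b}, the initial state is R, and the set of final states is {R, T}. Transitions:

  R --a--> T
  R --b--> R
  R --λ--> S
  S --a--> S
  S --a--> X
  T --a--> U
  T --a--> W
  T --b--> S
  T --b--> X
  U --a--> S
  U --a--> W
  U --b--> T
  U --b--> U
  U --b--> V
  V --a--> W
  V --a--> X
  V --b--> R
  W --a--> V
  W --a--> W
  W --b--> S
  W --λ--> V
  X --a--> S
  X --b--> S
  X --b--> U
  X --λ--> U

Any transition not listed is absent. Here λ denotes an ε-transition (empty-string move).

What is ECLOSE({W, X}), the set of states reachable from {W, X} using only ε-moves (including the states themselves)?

Begin with {W, X}.
ε-move W → V; add V.
ε-move X → U; add U.

{U, V, W, X}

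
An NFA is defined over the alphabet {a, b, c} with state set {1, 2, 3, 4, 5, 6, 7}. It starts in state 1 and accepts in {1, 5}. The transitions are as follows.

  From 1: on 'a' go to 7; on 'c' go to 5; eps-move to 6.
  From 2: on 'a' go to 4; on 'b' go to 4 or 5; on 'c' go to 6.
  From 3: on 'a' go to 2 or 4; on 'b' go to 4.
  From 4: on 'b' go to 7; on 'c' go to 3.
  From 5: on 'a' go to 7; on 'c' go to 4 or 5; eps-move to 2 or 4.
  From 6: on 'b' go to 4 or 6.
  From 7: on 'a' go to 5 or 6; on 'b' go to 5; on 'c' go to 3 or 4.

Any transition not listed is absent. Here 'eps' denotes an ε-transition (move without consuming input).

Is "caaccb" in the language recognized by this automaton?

Yes

Start: ε-closure({1}) = {1, 6}.
Read 'c': 1→{5}, 6→∅; union {5}; ε-closure = {2, 4, 5}.
Read 'a': 2→{4}, 4→∅, 5→{7}; now {4, 7}.
Read 'a': 4→∅, 7→{5, 6}; union {5, 6}; ε-closure = {2, 4, 5, 6}.
Read 'c': 2→{6}, 4→{3}, 5→{4, 5}, 6→∅; union {3, 4, 5, 6}; ε-closure = {2, 3, 4, 5, 6}.
Read 'c': 2→{6}, 3→∅, 4→{3}, 5→{4, 5}, 6→∅; union {3, 4, 5, 6}; ε-closure = {2, 3, 4, 5, 6}.
Read 'b': 2→{4, 5}, 3→{4}, 4→{7}, 5→∅, 6→{4, 6}; union {4, 5, 6, 7}; ε-closure = {2, 4, 5, 6, 7}.
The final set {2, 4, 5, 6, 7} contains the accepting state 5.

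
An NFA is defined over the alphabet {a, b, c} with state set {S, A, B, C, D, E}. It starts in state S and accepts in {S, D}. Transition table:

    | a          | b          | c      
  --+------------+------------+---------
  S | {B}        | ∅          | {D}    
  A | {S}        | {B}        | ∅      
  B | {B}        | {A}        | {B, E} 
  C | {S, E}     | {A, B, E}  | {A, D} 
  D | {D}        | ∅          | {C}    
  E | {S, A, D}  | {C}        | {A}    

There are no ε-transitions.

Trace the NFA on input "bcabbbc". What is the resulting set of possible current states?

∅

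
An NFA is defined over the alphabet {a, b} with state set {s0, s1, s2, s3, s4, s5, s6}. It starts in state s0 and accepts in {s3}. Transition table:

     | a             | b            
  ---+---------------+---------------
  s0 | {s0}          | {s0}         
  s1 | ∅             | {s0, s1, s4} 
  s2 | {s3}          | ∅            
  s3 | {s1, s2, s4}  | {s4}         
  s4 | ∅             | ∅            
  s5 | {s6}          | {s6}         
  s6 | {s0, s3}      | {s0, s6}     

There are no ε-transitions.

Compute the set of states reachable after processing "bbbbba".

Start in {s0}.
Read 'b': s0→{s0}; now {s0}.
Read 'b': s0→{s0}; now {s0}.
Read 'b': s0→{s0}; now {s0}.
Read 'b': s0→{s0}; now {s0}.
Read 'b': s0→{s0}; now {s0}.
Read 'a': s0→{s0}; now {s0}.

{s0}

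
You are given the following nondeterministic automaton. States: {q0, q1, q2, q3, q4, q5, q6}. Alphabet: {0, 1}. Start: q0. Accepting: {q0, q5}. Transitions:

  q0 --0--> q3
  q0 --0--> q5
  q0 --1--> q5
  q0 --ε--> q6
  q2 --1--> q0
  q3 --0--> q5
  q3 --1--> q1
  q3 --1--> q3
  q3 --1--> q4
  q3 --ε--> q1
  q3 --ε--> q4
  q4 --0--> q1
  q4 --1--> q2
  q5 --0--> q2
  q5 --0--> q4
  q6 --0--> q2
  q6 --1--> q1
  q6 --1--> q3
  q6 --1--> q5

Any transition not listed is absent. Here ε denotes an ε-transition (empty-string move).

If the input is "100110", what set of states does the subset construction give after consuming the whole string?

Start: ε-closure({q0}) = {q0, q6}.
Read '1': q0→{q5}, q6→{q1, q3, q5}; union {q1, q3, q5}; ε-closure = {q1, q3, q4, q5}.
Read '0': q1→∅, q3→{q5}, q4→{q1}, q5→{q2, q4}; now {q1, q2, q4, q5}.
Read '0': q1→∅, q2→∅, q4→{q1}, q5→{q2, q4}; now {q1, q2, q4}.
Read '1': q1→∅, q2→{q0}, q4→{q2}; union {q0, q2}; ε-closure = {q0, q2, q6}.
Read '1': q0→{q5}, q2→{q0}, q6→{q1, q3, q5}; union {q0, q1, q3, q5}; ε-closure = {q0, q1, q3, q4, q5, q6}.
Read '0': q0→{q3, q5}, q1→∅, q3→{q5}, q4→{q1}, q5→{q2, q4}, q6→{q2}; now {q1, q2, q3, q4, q5}.

{q1, q2, q3, q4, q5}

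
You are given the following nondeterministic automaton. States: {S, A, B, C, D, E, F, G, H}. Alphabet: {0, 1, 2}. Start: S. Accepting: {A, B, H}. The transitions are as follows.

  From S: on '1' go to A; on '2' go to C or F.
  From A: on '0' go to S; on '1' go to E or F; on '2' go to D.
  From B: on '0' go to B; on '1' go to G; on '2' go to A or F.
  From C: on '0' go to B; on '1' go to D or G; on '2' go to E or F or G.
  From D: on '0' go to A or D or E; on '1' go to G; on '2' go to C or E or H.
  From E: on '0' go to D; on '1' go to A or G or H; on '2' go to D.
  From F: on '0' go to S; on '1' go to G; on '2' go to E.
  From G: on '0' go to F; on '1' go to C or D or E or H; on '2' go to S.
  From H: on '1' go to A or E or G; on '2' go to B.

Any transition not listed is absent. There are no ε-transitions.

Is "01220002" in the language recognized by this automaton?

No

Start in {S}.
Read '0': {S} → ∅.
The set is empty and remains empty for the remaining 7 symbols.
The final set ∅ contains no accepting state.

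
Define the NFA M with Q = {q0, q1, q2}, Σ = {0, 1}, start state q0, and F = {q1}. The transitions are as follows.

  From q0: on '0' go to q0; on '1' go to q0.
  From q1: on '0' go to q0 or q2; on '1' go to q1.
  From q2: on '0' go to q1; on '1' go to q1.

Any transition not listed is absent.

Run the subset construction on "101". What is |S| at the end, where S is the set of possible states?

1

Start in {q0}.
Read '1': {q0} → {q0}.
Read '0': {q0} → {q0}.
Read '1': {q0} → {q0}.
That set has 1 state.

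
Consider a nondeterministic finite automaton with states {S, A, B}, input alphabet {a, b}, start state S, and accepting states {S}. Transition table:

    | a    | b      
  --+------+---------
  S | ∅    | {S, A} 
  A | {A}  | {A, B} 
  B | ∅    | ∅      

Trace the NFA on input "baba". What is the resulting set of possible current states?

{A}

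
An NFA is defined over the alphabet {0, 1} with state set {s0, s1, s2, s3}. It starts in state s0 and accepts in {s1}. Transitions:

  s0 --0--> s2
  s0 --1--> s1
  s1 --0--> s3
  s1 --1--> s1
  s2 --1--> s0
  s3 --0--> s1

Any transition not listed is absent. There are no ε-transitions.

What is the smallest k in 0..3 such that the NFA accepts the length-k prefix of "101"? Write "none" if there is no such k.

1

Start in {s0}.
Read '1': s0→{s1}; now {s1}.
None of the earlier sets intersect F, but {s1} does.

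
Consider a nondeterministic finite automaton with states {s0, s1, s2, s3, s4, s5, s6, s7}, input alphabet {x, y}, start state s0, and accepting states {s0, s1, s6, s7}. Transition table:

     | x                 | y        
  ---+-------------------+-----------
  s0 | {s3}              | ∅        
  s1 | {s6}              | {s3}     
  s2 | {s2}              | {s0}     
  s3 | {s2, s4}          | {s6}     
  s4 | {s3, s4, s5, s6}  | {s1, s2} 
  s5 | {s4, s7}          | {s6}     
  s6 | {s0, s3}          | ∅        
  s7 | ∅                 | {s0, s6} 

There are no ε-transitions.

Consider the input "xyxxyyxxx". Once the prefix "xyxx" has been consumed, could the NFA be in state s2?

Yes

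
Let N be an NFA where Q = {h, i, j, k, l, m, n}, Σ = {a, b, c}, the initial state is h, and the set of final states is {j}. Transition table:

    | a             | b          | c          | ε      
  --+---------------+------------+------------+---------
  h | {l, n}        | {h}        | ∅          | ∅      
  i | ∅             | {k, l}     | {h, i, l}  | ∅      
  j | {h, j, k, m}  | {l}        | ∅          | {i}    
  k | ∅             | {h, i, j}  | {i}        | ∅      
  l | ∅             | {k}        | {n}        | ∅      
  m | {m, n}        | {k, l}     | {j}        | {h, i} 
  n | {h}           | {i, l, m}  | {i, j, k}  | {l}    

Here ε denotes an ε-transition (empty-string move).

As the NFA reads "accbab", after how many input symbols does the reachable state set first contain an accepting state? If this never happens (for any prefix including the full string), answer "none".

Start in {h}.
Read 'a': h→{l, n}; now {l, n}.
Read 'c': l→{n}, n→{i, j, k}; union {i, j, k, n}; ε-closure = {i, j, k, l, n}.
None of the earlier sets intersect F, but {i, j, k, l, n} does.

2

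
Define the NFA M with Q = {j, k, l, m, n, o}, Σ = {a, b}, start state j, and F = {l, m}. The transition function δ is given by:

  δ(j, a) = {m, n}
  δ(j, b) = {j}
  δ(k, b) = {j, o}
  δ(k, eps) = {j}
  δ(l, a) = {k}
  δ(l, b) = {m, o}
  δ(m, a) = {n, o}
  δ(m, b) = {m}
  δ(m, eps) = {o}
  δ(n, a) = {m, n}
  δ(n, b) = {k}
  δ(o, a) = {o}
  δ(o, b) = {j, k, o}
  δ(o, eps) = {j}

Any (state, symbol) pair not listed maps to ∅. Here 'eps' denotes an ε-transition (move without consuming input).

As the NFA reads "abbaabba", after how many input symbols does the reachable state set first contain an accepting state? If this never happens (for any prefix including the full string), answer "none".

1

Start in {j}.
Read 'a': j→{m, n}; union {m, n}; ε-closure = {j, m, n, o}.
None of the earlier sets intersect F, but {j, m, n, o} does.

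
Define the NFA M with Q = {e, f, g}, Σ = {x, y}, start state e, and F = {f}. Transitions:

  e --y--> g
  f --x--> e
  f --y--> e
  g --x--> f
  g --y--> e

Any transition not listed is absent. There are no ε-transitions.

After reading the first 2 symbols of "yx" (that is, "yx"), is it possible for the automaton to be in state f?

Start in {e}.
Read 'y': {e} → {g}.
Read 'x': {g} → {f}.
State f is in {f}.

Yes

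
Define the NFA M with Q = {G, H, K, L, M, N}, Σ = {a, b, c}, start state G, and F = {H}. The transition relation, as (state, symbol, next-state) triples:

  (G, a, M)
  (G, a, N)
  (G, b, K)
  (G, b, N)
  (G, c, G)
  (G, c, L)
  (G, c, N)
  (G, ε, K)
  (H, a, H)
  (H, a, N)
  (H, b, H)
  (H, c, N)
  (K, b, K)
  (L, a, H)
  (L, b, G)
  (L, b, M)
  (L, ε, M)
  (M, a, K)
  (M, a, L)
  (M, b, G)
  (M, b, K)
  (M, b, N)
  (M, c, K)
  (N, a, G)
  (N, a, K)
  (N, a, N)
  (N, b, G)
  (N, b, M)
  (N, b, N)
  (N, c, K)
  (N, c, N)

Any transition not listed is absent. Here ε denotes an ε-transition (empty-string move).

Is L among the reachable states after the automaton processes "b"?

Start: ε-closure({G}) = {G, K}.
Read 'b': G→{K, N}, K→{K}; now {K, N}.
State L is not in {K, N}.

No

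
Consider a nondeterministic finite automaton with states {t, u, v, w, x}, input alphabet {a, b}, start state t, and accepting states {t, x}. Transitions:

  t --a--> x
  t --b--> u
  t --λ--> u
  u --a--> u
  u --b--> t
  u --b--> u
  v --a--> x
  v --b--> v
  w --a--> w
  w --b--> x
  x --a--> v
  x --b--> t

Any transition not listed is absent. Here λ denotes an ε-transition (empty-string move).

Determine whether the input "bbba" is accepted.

Yes

Start: ε-closure({t}) = {t, u}.
Read 'b': {t, u} → {t, u}.
Read 'b': {t, u} → {t, u}.
Read 'b': {t, u} → {t, u}.
Read 'a': {t, u} → {u, x}.
The final set {u, x} contains the accepting state x.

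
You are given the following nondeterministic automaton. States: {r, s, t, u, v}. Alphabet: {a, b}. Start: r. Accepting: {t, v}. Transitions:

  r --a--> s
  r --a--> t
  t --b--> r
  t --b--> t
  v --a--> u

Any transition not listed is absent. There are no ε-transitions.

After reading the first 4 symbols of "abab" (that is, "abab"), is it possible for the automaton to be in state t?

Start in {r}.
Read 'a': {r} → {s, t}.
Read 'b': {s, t} → {r, t}.
Read 'a': {r, t} → {s, t}.
Read 'b': {s, t} → {r, t}.
State t is in {r, t}.

Yes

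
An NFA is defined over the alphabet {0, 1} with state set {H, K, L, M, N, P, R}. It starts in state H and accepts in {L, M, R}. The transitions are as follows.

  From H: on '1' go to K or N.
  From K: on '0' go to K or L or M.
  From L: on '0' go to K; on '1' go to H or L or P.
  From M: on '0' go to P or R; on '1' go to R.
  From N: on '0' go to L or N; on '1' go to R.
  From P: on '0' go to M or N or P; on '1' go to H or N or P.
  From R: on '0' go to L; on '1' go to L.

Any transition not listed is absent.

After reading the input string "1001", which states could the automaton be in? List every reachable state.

Start in {H}.
Read '1': {H} → {K, N}.
Read '0': {K, N} → {K, L, M, N}.
Read '0': {K, L, M, N} → {K, L, M, N, P, R}.
Read '1': {K, L, M, N, P, R} → {H, L, N, P, R}.

{H, L, N, P, R}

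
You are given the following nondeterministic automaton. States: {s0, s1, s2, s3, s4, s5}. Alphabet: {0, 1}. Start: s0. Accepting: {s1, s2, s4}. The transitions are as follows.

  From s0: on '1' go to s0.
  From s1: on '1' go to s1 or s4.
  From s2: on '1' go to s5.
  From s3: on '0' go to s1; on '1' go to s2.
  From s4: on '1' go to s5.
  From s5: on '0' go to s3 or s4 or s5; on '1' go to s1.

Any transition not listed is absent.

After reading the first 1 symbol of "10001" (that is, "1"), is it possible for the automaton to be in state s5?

No

Start in {s0}.
Read '1': {s0} → {s0}.
State s5 is not in {s0}.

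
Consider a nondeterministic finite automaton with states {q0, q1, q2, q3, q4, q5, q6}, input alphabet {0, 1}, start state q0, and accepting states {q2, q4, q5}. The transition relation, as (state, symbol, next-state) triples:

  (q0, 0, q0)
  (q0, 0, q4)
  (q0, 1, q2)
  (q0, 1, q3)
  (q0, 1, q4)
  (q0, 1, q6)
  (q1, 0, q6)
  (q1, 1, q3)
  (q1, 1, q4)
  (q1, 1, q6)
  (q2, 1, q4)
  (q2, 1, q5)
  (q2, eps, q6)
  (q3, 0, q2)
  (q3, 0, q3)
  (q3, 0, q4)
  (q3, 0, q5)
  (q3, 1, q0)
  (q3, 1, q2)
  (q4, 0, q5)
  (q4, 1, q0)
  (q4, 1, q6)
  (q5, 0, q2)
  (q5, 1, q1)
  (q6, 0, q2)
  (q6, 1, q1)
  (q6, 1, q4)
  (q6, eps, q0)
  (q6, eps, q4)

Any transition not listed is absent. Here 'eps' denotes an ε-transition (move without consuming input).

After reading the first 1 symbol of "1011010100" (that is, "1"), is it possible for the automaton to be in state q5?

No

Start in {q0}.
Read '1': q0→{q2, q3, q4, q6}; union {q2, q3, q4, q6}; ε-closure = {q0, q2, q3, q4, q6}.
State q5 is not in {q0, q2, q3, q4, q6}.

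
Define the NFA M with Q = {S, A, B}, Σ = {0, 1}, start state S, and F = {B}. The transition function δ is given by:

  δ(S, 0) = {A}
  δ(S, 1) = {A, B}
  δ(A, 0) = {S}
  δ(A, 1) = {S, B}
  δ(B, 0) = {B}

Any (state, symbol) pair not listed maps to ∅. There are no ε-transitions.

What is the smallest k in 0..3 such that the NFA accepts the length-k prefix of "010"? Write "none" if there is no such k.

2

Start in {S}.
Read '0': S→{A}; now {A}.
Read '1': A→{S, B}; now {S, B}.
None of the earlier sets intersect F, but {S, B} does.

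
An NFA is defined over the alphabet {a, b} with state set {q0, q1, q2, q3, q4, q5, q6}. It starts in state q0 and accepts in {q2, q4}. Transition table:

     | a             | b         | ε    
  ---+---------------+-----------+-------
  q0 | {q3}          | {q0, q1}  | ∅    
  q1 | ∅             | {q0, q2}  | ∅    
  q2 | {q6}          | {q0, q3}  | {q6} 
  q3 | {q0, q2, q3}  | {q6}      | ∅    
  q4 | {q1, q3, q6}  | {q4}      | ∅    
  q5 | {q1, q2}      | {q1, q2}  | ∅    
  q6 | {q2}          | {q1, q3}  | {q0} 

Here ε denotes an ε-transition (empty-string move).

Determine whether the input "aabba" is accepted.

Start in {q0}.
Read 'a': q0→{q3}; now {q3}.
Read 'a': q3→{q0, q2, q3}; union {q0, q2, q3}; ε-closure = {q0, q2, q3, q6}.
Read 'b': q0→{q0, q1}, q2→{q0, q3}, q3→{q6}, q6→{q1, q3}; now {q0, q1, q3, q6}.
Read 'b': q0→{q0, q1}, q1→{q0, q2}, q3→{q6}, q6→{q1, q3}; now {q0, q1, q2, q3, q6}.
Read 'a': q0→{q3}, q1→∅, q2→{q6}, q3→{q0, q2, q3}, q6→{q2}; now {q0, q2, q3, q6}.
The final set {q0, q2, q3, q6} contains the accepting state q2.

Yes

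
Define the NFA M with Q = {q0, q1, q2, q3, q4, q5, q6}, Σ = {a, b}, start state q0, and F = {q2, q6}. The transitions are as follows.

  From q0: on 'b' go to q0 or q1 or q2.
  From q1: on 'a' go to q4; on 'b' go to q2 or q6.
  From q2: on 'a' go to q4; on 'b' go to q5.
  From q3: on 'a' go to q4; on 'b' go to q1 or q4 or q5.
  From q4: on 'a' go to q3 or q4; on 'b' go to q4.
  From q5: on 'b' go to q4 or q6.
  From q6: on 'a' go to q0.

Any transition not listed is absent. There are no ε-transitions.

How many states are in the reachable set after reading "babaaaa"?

Start in {q0}.
Read 'b': {q0} → {q0, q1, q2}.
Read 'a': {q0, q1, q2} → {q4}.
Read 'b': {q4} → {q4}.
Read 'a': {q4} → {q3, q4}.
Read 'a': {q3, q4} → {q3, q4}.
Read 'a': {q3, q4} → {q3, q4}.
Read 'a': {q3, q4} → {q3, q4}.
That set has 2 states.

2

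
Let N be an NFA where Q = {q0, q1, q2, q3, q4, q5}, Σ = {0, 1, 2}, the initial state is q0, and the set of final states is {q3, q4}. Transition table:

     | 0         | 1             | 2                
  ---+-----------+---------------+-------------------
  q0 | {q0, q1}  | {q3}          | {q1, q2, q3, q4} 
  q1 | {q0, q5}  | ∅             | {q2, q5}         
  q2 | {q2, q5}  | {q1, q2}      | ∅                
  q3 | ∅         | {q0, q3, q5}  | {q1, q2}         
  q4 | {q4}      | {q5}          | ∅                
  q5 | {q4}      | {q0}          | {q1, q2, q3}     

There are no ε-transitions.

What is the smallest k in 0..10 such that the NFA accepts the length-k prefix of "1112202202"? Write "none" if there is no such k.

Start in {q0}.
Read '1': {q0} → {q3}.
None of the earlier sets intersect F, but {q3} does.

1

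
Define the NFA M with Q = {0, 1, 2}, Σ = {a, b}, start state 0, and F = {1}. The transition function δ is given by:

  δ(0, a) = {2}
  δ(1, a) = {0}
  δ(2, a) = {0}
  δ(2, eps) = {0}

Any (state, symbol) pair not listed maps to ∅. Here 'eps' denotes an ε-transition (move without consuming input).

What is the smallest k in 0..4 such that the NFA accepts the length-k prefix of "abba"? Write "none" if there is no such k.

none

Start in {0}.
Read 'a': 0→{2}; union {2}; ε-closure = {0, 2}.
Read 'b': 0→∅, 2→∅; now ∅.
The set is empty and remains empty for the remaining 2 symbols.
No reachable set along the way intersects F.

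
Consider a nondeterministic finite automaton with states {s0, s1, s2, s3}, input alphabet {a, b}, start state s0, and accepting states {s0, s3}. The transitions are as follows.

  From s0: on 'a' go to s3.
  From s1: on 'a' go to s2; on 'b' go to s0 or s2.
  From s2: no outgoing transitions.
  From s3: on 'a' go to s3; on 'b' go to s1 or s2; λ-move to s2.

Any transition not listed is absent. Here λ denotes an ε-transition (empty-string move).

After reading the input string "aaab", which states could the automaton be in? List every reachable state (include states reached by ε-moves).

{s1, s2}

Start in {s0}.
Read 'a': {s0} → {s2, s3}.
Read 'a': {s2, s3} → {s2, s3}.
Read 'a': {s2, s3} → {s2, s3}.
Read 'b': {s2, s3} → {s1, s2}.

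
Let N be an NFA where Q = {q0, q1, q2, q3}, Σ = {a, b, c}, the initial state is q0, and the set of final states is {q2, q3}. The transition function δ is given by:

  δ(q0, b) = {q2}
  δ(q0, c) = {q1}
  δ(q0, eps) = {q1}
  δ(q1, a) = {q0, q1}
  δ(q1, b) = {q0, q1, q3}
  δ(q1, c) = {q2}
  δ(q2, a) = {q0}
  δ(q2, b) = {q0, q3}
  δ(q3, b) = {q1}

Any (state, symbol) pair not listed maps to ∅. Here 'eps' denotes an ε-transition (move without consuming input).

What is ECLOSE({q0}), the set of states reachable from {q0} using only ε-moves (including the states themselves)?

{q0, q1}

Begin with {q0}.
ε-move q0 → q1; add q1.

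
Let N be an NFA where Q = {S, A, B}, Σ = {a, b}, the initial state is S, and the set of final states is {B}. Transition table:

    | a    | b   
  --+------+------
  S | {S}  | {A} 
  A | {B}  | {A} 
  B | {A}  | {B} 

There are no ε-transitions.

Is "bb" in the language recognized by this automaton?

No

Start in {S}.
Read 'b': S→{A}; now {A}.
Read 'b': A→{A}; now {A}.
The final set {A} contains no accepting state.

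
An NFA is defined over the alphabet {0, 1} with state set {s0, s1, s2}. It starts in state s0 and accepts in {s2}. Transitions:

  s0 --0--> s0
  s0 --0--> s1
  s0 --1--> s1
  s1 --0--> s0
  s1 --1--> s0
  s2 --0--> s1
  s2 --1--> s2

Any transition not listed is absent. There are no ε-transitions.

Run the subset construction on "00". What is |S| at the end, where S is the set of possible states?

2

Start in {s0}.
Read '0': s0→{s0, s1}; now {s0, s1}.
Read '0': s0→{s0, s1}, s1→{s0}; now {s0, s1}.
That set has 2 states.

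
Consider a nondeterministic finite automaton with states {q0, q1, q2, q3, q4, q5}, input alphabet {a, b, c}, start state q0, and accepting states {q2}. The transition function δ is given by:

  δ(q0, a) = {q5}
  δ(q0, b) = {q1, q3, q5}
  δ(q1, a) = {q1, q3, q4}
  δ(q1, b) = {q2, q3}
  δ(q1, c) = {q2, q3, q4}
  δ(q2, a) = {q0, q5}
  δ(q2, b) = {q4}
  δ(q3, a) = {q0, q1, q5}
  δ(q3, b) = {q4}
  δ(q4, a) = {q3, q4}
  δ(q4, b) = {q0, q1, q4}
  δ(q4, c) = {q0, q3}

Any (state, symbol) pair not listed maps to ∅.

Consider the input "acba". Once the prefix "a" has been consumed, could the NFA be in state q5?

Start in {q0}.
Read 'a': {q0} → {q5}.
State q5 is in {q5}.

Yes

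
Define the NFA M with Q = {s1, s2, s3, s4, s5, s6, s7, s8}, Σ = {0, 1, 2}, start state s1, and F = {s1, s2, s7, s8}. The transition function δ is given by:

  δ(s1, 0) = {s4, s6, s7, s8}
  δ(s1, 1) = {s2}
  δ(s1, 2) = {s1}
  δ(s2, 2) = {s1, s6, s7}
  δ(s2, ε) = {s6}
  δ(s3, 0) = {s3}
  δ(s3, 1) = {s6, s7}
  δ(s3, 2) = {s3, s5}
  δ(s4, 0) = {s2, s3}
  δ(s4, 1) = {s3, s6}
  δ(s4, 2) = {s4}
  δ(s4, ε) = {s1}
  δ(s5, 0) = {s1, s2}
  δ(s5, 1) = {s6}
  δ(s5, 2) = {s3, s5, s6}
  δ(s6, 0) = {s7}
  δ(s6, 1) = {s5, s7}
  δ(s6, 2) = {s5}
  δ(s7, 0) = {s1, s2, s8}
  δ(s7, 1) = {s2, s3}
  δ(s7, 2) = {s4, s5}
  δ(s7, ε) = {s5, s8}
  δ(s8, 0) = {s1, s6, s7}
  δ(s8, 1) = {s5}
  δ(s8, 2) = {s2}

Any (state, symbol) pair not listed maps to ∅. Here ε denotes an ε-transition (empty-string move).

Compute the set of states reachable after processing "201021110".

{s1, s2, s3, s5, s6, s7, s8}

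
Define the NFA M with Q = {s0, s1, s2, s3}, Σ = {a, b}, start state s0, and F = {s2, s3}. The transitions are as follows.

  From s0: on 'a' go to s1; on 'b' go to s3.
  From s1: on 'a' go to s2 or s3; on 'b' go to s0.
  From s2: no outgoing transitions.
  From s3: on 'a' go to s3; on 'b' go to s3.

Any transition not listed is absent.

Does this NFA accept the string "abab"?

No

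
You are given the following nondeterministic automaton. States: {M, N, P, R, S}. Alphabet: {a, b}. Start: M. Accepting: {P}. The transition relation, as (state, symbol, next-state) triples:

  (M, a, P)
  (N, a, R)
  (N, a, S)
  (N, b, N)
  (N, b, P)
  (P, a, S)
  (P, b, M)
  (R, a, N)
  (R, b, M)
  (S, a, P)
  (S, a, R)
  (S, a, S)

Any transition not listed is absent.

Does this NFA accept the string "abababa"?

Yes

Start in {M}.
Read 'a': M→{P}; now {P}.
Read 'b': P→{M}; now {M}.
Read 'a': M→{P}; now {P}.
Read 'b': P→{M}; now {M}.
Read 'a': M→{P}; now {P}.
Read 'b': P→{M}; now {M}.
Read 'a': M→{P}; now {P}.
The final set {P} contains the accepting state P.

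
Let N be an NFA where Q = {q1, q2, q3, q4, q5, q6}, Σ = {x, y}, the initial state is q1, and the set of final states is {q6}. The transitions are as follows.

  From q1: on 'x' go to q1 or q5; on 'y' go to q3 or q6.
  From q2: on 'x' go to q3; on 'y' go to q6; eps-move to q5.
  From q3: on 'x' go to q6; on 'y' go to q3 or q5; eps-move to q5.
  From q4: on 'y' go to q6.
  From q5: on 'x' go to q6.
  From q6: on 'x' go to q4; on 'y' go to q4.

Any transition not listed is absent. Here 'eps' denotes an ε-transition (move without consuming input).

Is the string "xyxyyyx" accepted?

Start in {q1}.
Read 'x': {q1} → {q1, q5}.
Read 'y': {q1, q5} → {q3, q5, q6}.
Read 'x': {q3, q5, q6} → {q4, q6}.
Read 'y': {q4, q6} → {q4, q6}.
Read 'y': {q4, q6} → {q4, q6}.
Read 'y': {q4, q6} → {q4, q6}.
Read 'x': {q4, q6} → {q4}.
The final set {q4} contains no accepting state.

No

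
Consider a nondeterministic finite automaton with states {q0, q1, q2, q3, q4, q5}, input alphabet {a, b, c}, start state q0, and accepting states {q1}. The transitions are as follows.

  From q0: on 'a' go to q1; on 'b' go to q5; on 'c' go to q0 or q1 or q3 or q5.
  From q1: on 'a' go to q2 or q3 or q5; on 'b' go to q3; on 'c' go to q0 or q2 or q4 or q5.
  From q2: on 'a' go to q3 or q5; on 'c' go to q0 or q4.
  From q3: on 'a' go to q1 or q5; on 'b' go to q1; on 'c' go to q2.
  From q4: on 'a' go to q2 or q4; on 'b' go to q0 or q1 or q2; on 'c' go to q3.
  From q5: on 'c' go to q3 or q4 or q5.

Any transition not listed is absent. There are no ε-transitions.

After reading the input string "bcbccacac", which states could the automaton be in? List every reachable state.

{q0, q2, q3, q4, q5}

Start in {q0}.
Read 'b': {q0} → {q5}.
Read 'c': {q5} → {q3, q4, q5}.
Read 'b': {q3, q4, q5} → {q0, q1, q2}.
Read 'c': {q0, q1, q2} → {q0, q1, q2, q3, q4, q5}.
Read 'c': {q0, q1, q2, q3, q4, q5} → {q0, q1, q2, q3, q4, q5}.
Read 'a': {q0, q1, q2, q3, q4, q5} → {q1, q2, q3, q4, q5}.
Read 'c': {q1, q2, q3, q4, q5} → {q0, q2, q3, q4, q5}.
Read 'a': {q0, q2, q3, q4, q5} → {q1, q2, q3, q4, q5}.
Read 'c': {q1, q2, q3, q4, q5} → {q0, q2, q3, q4, q5}.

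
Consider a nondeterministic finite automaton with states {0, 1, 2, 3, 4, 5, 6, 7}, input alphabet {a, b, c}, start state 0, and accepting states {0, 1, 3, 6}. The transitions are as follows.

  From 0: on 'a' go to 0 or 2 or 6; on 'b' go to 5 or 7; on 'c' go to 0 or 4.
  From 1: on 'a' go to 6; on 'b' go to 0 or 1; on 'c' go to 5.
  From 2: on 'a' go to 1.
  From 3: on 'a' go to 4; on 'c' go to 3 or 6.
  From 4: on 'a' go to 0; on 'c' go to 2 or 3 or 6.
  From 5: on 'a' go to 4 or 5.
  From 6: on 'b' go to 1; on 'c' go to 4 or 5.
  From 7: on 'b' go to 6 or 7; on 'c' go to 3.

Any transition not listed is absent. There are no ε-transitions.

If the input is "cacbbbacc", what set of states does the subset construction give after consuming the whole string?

Start in {0}.
Read 'c': {0} → {0, 4}.
Read 'a': {0, 4} → {0, 2, 6}.
Read 'c': {0, 2, 6} → {0, 4, 5}.
Read 'b': {0, 4, 5} → {5, 7}.
Read 'b': {5, 7} → {6, 7}.
Read 'b': {6, 7} → {1, 6, 7}.
Read 'a': {1, 6, 7} → {6}.
Read 'c': {6} → {4, 5}.
Read 'c': {4, 5} → {2, 3, 6}.

{2, 3, 6}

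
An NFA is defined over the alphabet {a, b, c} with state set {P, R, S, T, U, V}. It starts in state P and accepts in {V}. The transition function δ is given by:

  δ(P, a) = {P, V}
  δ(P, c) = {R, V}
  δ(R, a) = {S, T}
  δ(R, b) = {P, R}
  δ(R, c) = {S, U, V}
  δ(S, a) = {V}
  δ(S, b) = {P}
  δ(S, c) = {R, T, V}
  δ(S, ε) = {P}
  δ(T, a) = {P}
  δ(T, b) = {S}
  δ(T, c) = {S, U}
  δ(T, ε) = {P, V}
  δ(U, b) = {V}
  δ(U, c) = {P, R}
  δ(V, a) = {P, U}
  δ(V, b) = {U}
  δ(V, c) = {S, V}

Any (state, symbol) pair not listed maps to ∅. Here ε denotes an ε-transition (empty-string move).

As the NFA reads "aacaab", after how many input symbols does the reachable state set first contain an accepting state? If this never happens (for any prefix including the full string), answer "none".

1

Start in {P}.
Read 'a': P→{P, V}; now {P, V}.
None of the earlier sets intersect F, but {P, V} does.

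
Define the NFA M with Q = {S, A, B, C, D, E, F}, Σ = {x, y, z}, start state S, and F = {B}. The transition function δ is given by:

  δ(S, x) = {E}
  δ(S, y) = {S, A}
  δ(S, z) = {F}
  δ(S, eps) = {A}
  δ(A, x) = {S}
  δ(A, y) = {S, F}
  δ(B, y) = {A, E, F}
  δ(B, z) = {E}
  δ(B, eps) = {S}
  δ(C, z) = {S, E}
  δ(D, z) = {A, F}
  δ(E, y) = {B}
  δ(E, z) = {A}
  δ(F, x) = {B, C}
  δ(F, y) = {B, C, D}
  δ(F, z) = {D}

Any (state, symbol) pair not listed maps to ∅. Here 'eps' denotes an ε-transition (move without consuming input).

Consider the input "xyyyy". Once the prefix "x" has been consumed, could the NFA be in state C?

No

Start: ε-closure({S}) = {S, A}.
Read 'x': {S, A} → {S, A, E}.
State C is not in {S, A, E}.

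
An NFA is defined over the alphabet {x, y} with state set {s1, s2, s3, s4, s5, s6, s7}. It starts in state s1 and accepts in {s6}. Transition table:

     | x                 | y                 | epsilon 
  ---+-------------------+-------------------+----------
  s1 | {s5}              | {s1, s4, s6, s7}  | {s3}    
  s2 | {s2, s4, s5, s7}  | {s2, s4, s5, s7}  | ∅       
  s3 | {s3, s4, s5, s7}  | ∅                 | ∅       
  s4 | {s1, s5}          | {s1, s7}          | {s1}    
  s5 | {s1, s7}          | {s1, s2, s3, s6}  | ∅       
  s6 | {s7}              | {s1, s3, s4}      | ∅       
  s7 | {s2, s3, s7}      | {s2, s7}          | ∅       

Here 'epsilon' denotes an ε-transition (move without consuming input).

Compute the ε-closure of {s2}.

{s2}

Begin with {s2}.
No ε-moves leave this set, so the closure equals the set itself.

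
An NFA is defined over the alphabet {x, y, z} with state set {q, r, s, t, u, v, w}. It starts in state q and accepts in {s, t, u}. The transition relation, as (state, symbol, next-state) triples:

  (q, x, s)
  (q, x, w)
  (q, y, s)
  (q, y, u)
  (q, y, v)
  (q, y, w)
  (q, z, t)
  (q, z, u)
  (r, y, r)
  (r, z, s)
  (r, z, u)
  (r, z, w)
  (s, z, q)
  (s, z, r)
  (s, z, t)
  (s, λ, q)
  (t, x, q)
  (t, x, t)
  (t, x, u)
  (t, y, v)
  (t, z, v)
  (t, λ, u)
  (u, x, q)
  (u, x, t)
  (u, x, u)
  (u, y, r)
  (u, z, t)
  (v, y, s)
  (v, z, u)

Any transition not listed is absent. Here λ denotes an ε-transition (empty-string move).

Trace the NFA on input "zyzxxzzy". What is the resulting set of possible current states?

Start in {q}.
Read 'z': q→{t, u}; now {t, u}.
Read 'y': t→{v}, u→{r}; now {r, v}.
Read 'z': r→{s, u, w}, v→{u}; union {s, u, w}; ε-closure = {q, s, u, w}.
Read 'x': q→{s, w}, s→∅, u→{q, t, u}, w→∅; now {q, s, t, u, w}.
Read 'x': q→{s, w}, s→∅, t→{q, t, u}, u→{q, t, u}, w→∅; now {q, s, t, u, w}.
Read 'z': q→{t, u}, s→{q, r, t}, t→{v}, u→{t}, w→∅; now {q, r, t, u, v}.
Read 'z': q→{t, u}, r→{s, u, w}, t→{v}, u→{t}, v→{u}; union {s, t, u, v, w}; ε-closure = {q, s, t, u, v, w}.
Read 'y': q→{s, u, v, w}, s→∅, t→{v}, u→{r}, v→{s}, w→∅; union {r, s, u, v, w}; ε-closure = {q, r, s, u, v, w}.

{q, r, s, u, v, w}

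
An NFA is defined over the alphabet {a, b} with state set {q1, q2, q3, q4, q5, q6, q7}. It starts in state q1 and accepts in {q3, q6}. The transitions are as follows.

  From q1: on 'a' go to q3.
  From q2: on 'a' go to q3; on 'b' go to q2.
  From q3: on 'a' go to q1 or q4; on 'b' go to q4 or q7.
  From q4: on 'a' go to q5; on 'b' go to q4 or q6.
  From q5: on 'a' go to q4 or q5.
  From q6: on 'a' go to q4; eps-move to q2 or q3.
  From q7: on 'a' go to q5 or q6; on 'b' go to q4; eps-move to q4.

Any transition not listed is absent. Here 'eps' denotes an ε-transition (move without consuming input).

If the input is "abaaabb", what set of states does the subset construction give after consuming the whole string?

Start in {q1}.
Read 'a': q1→{q3}; now {q3}.
Read 'b': q3→{q4, q7}; now {q4, q7}.
Read 'a': q4→{q5}, q7→{q5, q6}; union {q5, q6}; ε-closure = {q2, q3, q5, q6}.
Read 'a': q2→{q3}, q3→{q1, q4}, q5→{q4, q5}, q6→{q4}; now {q1, q3, q4, q5}.
Read 'a': q1→{q3}, q3→{q1, q4}, q4→{q5}, q5→{q4, q5}; now {q1, q3, q4, q5}.
Read 'b': q1→∅, q3→{q4, q7}, q4→{q4, q6}, q5→∅; union {q4, q6, q7}; ε-closure = {q2, q3, q4, q6, q7}.
Read 'b': q2→{q2}, q3→{q4, q7}, q4→{q4, q6}, q6→∅, q7→{q4}; union {q2, q4, q6, q7}; ε-closure = {q2, q3, q4, q6, q7}.

{q2, q3, q4, q6, q7}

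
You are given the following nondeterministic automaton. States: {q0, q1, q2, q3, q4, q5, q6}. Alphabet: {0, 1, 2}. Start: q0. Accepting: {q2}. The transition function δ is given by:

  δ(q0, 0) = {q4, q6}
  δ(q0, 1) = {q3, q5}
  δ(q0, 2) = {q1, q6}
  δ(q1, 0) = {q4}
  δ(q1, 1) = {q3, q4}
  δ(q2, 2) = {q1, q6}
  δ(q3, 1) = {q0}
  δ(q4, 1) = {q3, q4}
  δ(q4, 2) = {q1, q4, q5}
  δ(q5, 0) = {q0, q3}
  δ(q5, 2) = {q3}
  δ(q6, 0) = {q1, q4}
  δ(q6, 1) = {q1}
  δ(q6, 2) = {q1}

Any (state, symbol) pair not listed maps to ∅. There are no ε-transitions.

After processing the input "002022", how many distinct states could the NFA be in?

4

Start in {q0}.
Read '0': {q0} → {q4, q6}.
Read '0': {q4, q6} → {q1, q4}.
Read '2': {q1, q4} → {q1, q4, q5}.
Read '0': {q1, q4, q5} → {q0, q3, q4}.
Read '2': {q0, q3, q4} → {q1, q4, q5, q6}.
Read '2': {q1, q4, q5, q6} → {q1, q3, q4, q5}.
That set has 4 states.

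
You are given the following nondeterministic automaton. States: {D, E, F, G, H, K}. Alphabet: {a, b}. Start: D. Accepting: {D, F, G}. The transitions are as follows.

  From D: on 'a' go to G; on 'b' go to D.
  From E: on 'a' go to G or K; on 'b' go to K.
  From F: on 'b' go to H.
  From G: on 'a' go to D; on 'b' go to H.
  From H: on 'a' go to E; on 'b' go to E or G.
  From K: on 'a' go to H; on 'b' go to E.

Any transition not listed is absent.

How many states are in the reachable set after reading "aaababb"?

1

Start in {D}.
Read 'a': {D} → {G}.
Read 'a': {G} → {D}.
Read 'a': {D} → {G}.
Read 'b': {G} → {H}.
Read 'a': {H} → {E}.
Read 'b': {E} → {K}.
Read 'b': {K} → {E}.
That set has 1 state.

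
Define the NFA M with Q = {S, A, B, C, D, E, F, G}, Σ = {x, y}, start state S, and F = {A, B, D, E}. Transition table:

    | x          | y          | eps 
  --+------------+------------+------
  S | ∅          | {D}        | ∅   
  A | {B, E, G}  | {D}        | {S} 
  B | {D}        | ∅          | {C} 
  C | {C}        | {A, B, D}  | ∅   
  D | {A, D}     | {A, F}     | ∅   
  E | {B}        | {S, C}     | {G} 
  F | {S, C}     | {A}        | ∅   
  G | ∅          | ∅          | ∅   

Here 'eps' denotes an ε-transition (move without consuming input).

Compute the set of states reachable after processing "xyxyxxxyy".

∅

Start in {S}.
Read 'x': S→∅; now ∅.
The set is empty and remains empty for the remaining 8 symbols.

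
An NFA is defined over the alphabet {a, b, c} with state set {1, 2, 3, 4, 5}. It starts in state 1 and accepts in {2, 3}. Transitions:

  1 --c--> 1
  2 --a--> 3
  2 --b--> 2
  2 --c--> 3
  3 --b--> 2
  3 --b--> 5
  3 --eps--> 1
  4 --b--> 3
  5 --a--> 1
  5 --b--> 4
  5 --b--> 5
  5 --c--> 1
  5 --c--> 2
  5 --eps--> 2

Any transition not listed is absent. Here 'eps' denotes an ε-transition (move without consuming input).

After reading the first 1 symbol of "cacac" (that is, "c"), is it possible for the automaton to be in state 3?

No

Start in {1}.
Read 'c': 1→{1}; now {1}.
State 3 is not in {1}.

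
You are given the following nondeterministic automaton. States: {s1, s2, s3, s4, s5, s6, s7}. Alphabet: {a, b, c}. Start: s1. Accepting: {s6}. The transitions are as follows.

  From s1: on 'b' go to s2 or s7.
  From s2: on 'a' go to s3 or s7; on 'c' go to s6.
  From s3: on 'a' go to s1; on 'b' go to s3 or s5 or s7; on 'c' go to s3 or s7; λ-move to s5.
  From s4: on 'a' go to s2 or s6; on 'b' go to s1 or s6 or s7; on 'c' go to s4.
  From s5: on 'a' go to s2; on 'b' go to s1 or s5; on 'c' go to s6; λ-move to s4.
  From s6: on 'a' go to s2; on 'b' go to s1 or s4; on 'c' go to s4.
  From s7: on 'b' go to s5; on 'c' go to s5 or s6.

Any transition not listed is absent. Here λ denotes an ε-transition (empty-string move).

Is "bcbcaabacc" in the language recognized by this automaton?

No

Start in {s1}.
Read 'b': s1→{s2, s7}; now {s2, s7}.
Read 'c': s2→{s6}, s7→{s5, s6}; union {s5, s6}; ε-closure = {s4, s5, s6}.
Read 'b': s4→{s1, s6, s7}, s5→{s1, s5}, s6→{s1, s4}; now {s1, s4, s5, s6, s7}.
Read 'c': s1→∅, s4→{s4}, s5→{s6}, s6→{s4}, s7→{s5, s6}; now {s4, s5, s6}.
Read 'a': s4→{s2, s6}, s5→{s2}, s6→{s2}; now {s2, s6}.
Read 'a': s2→{s3, s7}, s6→{s2}; union {s2, s3, s7}; ε-closure = {s2, s3, s4, s5, s7}.
Read 'b': s2→∅, s3→{s3, s5, s7}, s4→{s1, s6, s7}, s5→{s1, s5}, s7→{s5}; union {s1, s3, s5, s6, s7}; ε-closure = {s1, s3, s4, s5, s6, s7}.
Read 'a': s1→∅, s3→{s1}, s4→{s2, s6}, s5→{s2}, s6→{s2}, s7→∅; now {s1, s2, s6}.
Read 'c': s1→∅, s2→{s6}, s6→{s4}; now {s4, s6}.
Read 'c': s4→{s4}, s6→{s4}; now {s4}.
The final set {s4} contains no accepting state.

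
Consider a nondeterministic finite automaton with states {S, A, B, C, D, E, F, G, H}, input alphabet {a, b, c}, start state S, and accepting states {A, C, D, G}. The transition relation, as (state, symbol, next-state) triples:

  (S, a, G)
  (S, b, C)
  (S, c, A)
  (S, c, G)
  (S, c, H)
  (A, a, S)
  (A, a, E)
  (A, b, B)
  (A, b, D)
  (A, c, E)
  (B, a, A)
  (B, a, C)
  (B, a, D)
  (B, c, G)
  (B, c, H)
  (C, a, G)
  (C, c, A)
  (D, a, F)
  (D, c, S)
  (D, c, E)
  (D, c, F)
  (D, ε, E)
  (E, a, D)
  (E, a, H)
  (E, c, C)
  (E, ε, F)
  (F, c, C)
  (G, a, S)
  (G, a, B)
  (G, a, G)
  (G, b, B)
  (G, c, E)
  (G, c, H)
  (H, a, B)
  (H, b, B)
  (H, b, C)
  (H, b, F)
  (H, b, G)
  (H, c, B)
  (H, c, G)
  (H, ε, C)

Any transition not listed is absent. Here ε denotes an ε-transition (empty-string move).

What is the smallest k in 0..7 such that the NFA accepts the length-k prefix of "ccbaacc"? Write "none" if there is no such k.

Start in {S}.
Read 'c': {S} → {A, C, G, H}.
None of the earlier sets intersect F, but {A, C, G, H} does.

1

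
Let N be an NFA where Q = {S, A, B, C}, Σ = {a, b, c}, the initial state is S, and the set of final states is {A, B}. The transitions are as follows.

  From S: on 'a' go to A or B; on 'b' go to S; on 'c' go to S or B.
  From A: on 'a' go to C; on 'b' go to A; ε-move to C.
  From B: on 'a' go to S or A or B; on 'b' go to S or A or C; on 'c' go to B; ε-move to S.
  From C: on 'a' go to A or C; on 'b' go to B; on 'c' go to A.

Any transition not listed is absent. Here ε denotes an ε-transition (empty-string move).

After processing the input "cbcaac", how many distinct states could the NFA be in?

4

Start in {S}.
Read 'c': S→{S, B}; now {S, B}.
Read 'b': S→{S}, B→{S, A, C}; now {S, A, C}.
Read 'c': S→{S, B}, A→∅, C→{A}; union {S, A, B}; ε-closure = {S, A, B, C}.
Read 'a': S→{A, B}, A→{C}, B→{S, A, B}, C→{A, C}; now {S, A, B, C}.
Read 'a': S→{A, B}, A→{C}, B→{S, A, B}, C→{A, C}; now {S, A, B, C}.
Read 'c': S→{S, B}, A→∅, B→{B}, C→{A}; union {S, A, B}; ε-closure = {S, A, B, C}.
That set has 4 states.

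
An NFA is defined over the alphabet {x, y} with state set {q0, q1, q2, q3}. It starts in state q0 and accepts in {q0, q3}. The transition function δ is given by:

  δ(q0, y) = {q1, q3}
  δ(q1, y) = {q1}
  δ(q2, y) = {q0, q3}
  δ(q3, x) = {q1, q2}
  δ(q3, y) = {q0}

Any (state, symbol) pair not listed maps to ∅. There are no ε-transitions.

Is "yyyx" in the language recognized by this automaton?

No

Start in {q0}.
Read 'y': q0→{q1, q3}; now {q1, q3}.
Read 'y': q1→{q1}, q3→{q0}; now {q0, q1}.
Read 'y': q0→{q1, q3}, q1→{q1}; now {q1, q3}.
Read 'x': q1→∅, q3→{q1, q2}; now {q1, q2}.
The final set {q1, q2} contains no accepting state.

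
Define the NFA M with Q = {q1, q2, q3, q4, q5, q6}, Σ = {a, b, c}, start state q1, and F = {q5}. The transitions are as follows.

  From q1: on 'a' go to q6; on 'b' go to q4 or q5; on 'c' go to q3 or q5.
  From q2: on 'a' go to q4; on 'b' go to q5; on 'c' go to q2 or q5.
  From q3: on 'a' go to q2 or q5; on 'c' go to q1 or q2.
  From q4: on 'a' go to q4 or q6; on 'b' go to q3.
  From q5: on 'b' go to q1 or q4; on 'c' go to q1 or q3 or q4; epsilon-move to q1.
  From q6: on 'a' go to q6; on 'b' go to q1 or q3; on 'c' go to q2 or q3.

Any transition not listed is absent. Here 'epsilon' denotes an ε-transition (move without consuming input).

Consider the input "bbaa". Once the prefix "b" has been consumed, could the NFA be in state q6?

No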